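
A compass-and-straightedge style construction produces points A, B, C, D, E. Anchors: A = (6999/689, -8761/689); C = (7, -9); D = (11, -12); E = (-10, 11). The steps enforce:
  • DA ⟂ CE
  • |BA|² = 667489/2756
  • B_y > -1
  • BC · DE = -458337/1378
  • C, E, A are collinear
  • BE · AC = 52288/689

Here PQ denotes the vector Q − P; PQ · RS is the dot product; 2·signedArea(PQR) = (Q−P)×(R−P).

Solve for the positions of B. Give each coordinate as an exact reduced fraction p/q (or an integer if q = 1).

B = (109/1378, -591/689)

1. B_x = 109/1378  [BE · AC = 52288/689 ∩ BC · DE = -458337/1378]
2. B_y = -591/689  [BE · AC = 52288/689 ∩ BC · DE = -458337/1378]
   → B = (109/1378, -591/689)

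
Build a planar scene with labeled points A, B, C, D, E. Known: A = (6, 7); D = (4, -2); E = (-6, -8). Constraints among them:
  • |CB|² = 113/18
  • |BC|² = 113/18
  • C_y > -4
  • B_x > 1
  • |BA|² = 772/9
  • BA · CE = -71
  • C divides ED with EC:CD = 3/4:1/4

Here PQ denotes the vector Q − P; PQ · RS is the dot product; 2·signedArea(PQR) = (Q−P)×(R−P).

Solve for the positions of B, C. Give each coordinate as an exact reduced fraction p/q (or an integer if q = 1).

1. C_x = 3/2  [C divides ED with EC:CD = 3/4:1/4]
2. C_y = -7/2  [C divides ED with EC:CD = 3/4:1/4]
   → C = (3/2, -7/2)
3. B_x = 4/3  [line 15/2·x + 9/2·y + -11/2 = 0 ∩ |BA|² = 772/9]
4. B_y = -1  [line 15/2·x + 9/2·y + -11/2 = 0 ∩ |BA|² = 772/9]
   → B = (4/3, -1)

B = (4/3, -1)
C = (3/2, -7/2)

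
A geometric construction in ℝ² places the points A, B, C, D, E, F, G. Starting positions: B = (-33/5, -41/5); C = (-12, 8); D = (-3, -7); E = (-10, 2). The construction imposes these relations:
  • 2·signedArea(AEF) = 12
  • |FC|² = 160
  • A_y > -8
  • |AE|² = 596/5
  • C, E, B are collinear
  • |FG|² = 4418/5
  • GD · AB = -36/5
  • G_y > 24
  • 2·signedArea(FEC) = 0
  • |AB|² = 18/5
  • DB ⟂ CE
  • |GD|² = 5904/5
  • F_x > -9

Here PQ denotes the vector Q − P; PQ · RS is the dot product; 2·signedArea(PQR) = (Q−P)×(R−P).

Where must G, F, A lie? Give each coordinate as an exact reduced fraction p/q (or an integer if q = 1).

1. F_x = -8  [line -6·x + -2·y + -56 = 0 ∩ |FC|² = 160]
2. F_y = -4  [line -6·x + -2·y + -56 = 0 ∩ |FC|² = 160]
   → F = (-8, -4)
3. A_x = -24/5  [line 6·x + 2·y + 44 = 0 ∩ |AB|² = 18/5]
4. A_y = -38/5  [line 6·x + 2·y + 44 = 0 ∩ |AB|² = 18/5]
   → A = (-24/5, -38/5)
5. G_x = -87/5  [line 9/5·x + 3/5·y + 84/5 = 0 ∩ |GD|² = 5904/5]
6. G_y = 121/5  [line 9/5·x + 3/5·y + 84/5 = 0 ∩ |GD|² = 5904/5]
   → G = (-87/5, 121/5)

A = (-24/5, -38/5)
F = (-8, -4)
G = (-87/5, 121/5)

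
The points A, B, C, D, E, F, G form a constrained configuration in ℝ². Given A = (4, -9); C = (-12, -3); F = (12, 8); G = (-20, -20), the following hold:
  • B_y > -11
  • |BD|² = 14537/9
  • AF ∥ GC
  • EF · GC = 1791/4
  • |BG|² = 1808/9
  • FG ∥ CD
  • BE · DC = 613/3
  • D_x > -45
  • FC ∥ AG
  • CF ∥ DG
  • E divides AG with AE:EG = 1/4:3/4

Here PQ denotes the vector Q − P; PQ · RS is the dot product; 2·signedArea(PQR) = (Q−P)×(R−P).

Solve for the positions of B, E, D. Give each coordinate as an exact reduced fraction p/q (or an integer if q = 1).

B = (-28/3, -32/3)
D = (-44, -31)
E = (-2, -47/4)

1. E_x = -2  [E divides AG with AE:EG = 1/4:3/4]
2. E_y = -47/4  [E divides AG with AE:EG = 1/4:3/4]
   → E = (-2, -47/4)
3. D_x = -44  [CF ∥ DG ∩ FG ∥ CD]
4. D_y = -31  [CF ∥ DG ∩ FG ∥ CD]
   → D = (-44, -31)
5. B_x = -28/3  [line -32·x + -28·y + -1792/3 = 0 ∩ |BG|² = 1808/9]
6. B_y = -32/3  [line -32·x + -28·y + -1792/3 = 0 ∩ |BG|² = 1808/9]
   → B = (-28/3, -32/3)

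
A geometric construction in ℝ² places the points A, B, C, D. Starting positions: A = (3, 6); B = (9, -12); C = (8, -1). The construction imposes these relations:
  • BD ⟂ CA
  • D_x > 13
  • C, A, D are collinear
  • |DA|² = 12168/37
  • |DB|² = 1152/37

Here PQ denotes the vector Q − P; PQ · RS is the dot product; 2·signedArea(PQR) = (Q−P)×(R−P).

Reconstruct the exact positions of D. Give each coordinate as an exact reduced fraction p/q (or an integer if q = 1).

1. D_x = 501/37  [C, A, D are collinear ∩ BD ⟂ CA]
2. D_y = -324/37  [C, A, D are collinear ∩ BD ⟂ CA]
   → D = (501/37, -324/37)

D = (501/37, -324/37)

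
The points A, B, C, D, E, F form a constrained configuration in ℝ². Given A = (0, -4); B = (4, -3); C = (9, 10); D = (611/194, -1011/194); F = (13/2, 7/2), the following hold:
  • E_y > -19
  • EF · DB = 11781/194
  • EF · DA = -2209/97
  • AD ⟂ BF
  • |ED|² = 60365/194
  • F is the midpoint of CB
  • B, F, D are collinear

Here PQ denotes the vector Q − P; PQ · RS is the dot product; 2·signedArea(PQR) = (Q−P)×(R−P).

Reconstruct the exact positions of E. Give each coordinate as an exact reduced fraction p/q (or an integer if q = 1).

1. E_x = -9  [EF · DA = -2209/97 ∩ EF · DB = 11781/194]
2. E_y = -18  [EF · DA = -2209/97 ∩ EF · DB = 11781/194]
   → E = (-9, -18)

E = (-9, -18)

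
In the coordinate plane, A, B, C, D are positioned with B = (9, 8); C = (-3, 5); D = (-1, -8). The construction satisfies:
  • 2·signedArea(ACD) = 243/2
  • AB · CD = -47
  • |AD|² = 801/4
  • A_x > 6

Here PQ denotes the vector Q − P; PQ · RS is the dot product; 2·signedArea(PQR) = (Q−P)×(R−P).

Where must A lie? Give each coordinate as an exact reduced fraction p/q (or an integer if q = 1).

A = (13/2, 4)

1. A_x = 13/2  [AB · CD = -47 ∩ 2·signedArea(ACD) = 243/2]
2. A_y = 4  [AB · CD = -47 ∩ 2·signedArea(ACD) = 243/2]
   → A = (13/2, 4)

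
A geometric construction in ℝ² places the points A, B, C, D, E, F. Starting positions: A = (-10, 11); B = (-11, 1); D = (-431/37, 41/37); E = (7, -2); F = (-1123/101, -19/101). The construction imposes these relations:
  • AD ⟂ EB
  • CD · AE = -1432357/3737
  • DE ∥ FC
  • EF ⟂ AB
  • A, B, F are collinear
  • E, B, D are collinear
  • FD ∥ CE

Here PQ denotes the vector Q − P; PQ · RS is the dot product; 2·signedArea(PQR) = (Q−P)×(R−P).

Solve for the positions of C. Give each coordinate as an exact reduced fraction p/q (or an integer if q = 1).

C = (28139/3737, -12318/3737)

1. C_x = 28139/3737  [FD ∥ CE ∩ DE ∥ FC]
2. C_y = -12318/3737  [FD ∥ CE ∩ DE ∥ FC]
   → C = (28139/3737, -12318/3737)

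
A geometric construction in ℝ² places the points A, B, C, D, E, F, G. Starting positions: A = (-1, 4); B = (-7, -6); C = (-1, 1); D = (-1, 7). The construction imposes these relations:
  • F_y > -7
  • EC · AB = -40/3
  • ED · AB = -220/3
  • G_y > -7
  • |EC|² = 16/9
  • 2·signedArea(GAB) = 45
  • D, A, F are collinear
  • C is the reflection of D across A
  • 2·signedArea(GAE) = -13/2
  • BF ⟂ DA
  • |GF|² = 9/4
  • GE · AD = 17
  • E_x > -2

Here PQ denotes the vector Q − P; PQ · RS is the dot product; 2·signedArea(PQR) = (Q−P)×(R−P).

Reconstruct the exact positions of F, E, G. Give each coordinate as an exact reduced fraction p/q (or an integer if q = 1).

1. F_x = -1  [D, A, F are collinear ∩ BF ⟂ DA]
2. F_y = -6  [D, A, F are collinear ∩ BF ⟂ DA]
   → F = (-1, -6)
3. E_x = -1  [line 6·x + 10·y + 28/3 = 0 ∩ |EC|² = 16/9]
4. E_y = -1/3  [line 6·x + 10·y + 28/3 = 0 ∩ |EC|² = 16/9]
   → E = (-1, -1/3)
5. G_x = -5/2  [2·signedArea(GAB) = 45 ∩ 2·signedArea(GAE) = -13/2]
6. G_y = -6  [2·signedArea(GAB) = 45 ∩ 2·signedArea(GAE) = -13/2]
   → G = (-5/2, -6)

E = (-1, -1/3)
F = (-1, -6)
G = (-5/2, -6)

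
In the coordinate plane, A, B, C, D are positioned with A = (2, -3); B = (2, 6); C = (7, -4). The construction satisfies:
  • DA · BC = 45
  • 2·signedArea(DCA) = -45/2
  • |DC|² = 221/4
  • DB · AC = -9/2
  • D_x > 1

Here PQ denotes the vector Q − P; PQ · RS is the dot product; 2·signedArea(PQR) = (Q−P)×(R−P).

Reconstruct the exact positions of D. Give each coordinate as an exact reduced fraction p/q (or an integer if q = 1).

D = (2, 3/2)

1. D_x = 2  [DB · AC = -9/2 ∩ DA · BC = 45]
2. D_y = 3/2  [DB · AC = -9/2 ∩ DA · BC = 45]
   → D = (2, 3/2)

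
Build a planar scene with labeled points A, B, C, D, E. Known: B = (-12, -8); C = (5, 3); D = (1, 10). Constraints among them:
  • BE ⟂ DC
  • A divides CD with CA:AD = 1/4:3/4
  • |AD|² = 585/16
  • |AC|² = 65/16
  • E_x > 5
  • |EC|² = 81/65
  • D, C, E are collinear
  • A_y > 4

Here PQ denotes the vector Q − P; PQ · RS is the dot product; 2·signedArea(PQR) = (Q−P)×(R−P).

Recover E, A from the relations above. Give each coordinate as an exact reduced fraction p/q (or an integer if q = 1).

1. E_x = 361/65  [D, C, E are collinear ∩ BE ⟂ DC]
2. E_y = 132/65  [D, C, E are collinear ∩ BE ⟂ DC]
   → E = (361/65, 132/65)
3. A_x = 4  [A divides CD with CA:AD = 1/4:3/4]
4. A_y = 19/4  [A divides CD with CA:AD = 1/4:3/4]
   → A = (4, 19/4)

A = (4, 19/4)
E = (361/65, 132/65)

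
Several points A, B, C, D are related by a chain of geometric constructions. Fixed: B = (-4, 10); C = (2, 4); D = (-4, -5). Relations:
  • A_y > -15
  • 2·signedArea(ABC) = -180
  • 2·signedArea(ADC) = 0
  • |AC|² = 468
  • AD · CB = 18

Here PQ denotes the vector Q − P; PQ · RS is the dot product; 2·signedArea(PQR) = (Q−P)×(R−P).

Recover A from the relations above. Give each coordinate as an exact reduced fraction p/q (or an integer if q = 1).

1. A_x = -10  [2·signedArea(ADC) = 0 ∩ AD · CB = 18]
2. A_y = -14  [2·signedArea(ADC) = 0 ∩ AD · CB = 18]
   → A = (-10, -14)

A = (-10, -14)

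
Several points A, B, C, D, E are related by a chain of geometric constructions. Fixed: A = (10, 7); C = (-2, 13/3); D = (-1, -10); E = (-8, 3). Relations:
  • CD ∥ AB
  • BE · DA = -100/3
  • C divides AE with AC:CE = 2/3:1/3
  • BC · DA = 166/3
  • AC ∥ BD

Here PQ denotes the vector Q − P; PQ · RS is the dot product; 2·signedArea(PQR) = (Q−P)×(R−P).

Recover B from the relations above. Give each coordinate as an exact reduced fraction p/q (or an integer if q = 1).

1. B_x = 11  [AC ∥ BD ∩ CD ∥ AB]
2. B_y = -22/3  [AC ∥ BD ∩ CD ∥ AB]
   → B = (11, -22/3)

B = (11, -22/3)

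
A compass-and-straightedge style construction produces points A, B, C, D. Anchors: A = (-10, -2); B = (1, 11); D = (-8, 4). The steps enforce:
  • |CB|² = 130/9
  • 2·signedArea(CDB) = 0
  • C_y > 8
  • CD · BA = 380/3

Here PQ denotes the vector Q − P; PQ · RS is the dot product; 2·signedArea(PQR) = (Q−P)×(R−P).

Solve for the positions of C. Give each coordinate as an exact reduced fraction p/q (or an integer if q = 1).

C = (-2, 26/3)

1. C_x = -2  [2·signedArea(CDB) = 0 ∩ CD · BA = 380/3]
2. C_y = 26/3  [2·signedArea(CDB) = 0 ∩ CD · BA = 380/3]
   → C = (-2, 26/3)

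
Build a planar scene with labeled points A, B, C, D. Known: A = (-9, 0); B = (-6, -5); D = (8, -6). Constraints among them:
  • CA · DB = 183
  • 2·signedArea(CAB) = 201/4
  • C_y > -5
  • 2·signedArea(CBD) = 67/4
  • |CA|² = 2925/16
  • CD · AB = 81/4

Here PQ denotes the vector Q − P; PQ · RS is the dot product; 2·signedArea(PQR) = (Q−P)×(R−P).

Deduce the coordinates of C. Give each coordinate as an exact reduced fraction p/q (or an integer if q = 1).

C = (15/4, -9/2)

1. C_x = 15/4  [2·signedArea(CBD) = 67/4 ∩ CA · DB = 183]
2. C_y = -9/2  [2·signedArea(CBD) = 67/4 ∩ CA · DB = 183]
   → C = (15/4, -9/2)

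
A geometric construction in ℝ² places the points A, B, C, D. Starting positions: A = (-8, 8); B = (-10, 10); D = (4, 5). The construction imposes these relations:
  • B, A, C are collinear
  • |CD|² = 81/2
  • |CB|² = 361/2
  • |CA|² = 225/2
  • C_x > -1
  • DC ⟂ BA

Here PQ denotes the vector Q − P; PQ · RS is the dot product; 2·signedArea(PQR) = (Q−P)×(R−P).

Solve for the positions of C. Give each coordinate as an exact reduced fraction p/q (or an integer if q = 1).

1. C_x = -1/2  [B, A, C are collinear ∩ DC ⟂ BA]
2. C_y = 1/2  [B, A, C are collinear ∩ DC ⟂ BA]
   → C = (-1/2, 1/2)

C = (-1/2, 1/2)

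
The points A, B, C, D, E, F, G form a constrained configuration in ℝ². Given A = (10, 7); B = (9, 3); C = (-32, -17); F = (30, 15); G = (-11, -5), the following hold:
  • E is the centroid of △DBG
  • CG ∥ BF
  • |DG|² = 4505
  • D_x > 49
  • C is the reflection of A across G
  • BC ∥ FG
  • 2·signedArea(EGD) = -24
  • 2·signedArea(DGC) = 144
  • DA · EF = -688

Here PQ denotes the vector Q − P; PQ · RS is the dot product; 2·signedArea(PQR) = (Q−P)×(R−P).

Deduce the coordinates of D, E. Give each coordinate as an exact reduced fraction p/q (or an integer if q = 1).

1. D_x = 50  [line 12·x + -21·y + -117 = 0 ∩ |DG|² = 4505]
2. D_y = 23  [line 12·x + -21·y + -117 = 0 ∩ |DG|² = 4505]
   → D = (50, 23)
3. E_x = 16  [DA · EF = -688 ∩ E is the centroid of △DBG]
4. E_y = 7  [DA · EF = -688 ∩ E is the centroid of △DBG]
   → E = (16, 7)

D = (50, 23)
E = (16, 7)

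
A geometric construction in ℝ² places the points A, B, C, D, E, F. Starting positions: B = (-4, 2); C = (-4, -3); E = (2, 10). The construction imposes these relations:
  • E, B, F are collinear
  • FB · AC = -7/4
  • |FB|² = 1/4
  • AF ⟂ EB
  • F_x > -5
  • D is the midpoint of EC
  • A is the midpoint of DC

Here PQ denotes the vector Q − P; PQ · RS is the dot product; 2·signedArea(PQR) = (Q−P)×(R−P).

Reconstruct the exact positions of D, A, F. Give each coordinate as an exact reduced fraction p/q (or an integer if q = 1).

1. D_x = -1  [D is the midpoint of EC]
2. D_y = 7/2  [D is the midpoint of EC]
   → D = (-1, 7/2)
3. A_x = -5/2  [A is the midpoint of DC]
4. A_y = 1/4  [A is the midpoint of DC]
   → A = (-5/2, 1/4)
5. F_x = -43/10  [E, B, F are collinear ∩ AF ⟂ EB]
6. F_y = 8/5  [E, B, F are collinear ∩ AF ⟂ EB]
   → F = (-43/10, 8/5)

A = (-5/2, 1/4)
D = (-1, 7/2)
F = (-43/10, 8/5)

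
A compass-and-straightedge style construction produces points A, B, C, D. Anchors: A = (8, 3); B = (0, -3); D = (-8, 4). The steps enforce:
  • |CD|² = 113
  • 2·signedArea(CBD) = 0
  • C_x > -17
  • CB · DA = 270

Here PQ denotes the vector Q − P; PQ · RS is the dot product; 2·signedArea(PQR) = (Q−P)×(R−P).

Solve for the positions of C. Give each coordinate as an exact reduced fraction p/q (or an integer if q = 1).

C = (-16, 11)

1. C_x = -16  [2·signedArea(CBD) = 0 ∩ CB · DA = 270]
2. C_y = 11  [2·signedArea(CBD) = 0 ∩ CB · DA = 270]
   → C = (-16, 11)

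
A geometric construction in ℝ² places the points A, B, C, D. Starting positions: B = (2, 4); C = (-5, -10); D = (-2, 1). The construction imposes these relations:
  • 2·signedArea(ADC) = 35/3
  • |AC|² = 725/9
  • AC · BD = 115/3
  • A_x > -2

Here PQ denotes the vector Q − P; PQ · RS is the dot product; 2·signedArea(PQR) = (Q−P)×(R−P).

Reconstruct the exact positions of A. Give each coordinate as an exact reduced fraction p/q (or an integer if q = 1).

A = (-5/3, -5/3)

1. A_x = -5/3  [2·signedArea(ADC) = 35/3 ∩ AC · BD = 115/3]
2. A_y = -5/3  [2·signedArea(ADC) = 35/3 ∩ AC · BD = 115/3]
   → A = (-5/3, -5/3)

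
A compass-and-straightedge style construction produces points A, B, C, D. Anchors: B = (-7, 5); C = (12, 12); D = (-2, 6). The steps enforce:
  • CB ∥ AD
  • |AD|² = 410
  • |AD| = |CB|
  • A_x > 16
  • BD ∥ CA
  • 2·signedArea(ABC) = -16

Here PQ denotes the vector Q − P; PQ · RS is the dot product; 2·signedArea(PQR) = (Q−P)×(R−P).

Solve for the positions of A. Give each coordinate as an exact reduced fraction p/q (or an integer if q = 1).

1. A_x = 17  [CB ∥ AD ∩ BD ∥ CA]
2. A_y = 13  [CB ∥ AD ∩ BD ∥ CA]
   → A = (17, 13)

A = (17, 13)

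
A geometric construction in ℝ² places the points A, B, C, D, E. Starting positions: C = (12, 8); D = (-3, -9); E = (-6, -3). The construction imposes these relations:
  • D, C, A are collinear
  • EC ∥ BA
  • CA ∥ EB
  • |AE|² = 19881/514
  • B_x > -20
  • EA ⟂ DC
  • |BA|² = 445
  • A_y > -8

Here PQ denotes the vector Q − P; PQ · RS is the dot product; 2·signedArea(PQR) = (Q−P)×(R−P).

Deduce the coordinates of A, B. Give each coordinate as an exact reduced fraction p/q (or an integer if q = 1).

1. A_x = -687/514  [D, C, A are collinear ∩ EA ⟂ DC]
2. A_y = -3657/514  [D, C, A are collinear ∩ EA ⟂ DC]
   → A = (-687/514, -3657/514)
3. B_x = -9939/514  [EC ∥ BA ∩ CA ∥ EB]
4. B_y = -9311/514  [EC ∥ BA ∩ CA ∥ EB]
   → B = (-9939/514, -9311/514)

A = (-687/514, -3657/514)
B = (-9939/514, -9311/514)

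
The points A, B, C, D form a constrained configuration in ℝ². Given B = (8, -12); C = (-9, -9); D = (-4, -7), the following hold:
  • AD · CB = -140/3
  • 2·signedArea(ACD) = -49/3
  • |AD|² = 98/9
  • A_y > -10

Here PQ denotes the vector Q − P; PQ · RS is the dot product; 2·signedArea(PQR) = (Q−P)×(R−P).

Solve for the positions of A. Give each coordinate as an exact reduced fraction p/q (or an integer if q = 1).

A = (-5/3, -28/3)

1. A_x = -5/3  [2·signedArea(ACD) = -49/3 ∩ AD · CB = -140/3]
2. A_y = -28/3  [2·signedArea(ACD) = -49/3 ∩ AD · CB = -140/3]
   → A = (-5/3, -28/3)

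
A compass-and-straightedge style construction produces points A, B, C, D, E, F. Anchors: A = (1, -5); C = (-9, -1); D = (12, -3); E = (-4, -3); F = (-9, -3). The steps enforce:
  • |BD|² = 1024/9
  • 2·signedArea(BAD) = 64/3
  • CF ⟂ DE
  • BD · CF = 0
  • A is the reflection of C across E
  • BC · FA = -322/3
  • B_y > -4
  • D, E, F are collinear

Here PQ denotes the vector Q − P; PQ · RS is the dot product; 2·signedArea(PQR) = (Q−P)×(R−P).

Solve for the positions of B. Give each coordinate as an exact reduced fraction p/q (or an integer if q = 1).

1. B_x = 4/3  [BD · CF = 0 ∩ 2·signedArea(BAD) = 64/3]
2. B_y = -3  [BD · CF = 0 ∩ 2·signedArea(BAD) = 64/3]
   → B = (4/3, -3)

B = (4/3, -3)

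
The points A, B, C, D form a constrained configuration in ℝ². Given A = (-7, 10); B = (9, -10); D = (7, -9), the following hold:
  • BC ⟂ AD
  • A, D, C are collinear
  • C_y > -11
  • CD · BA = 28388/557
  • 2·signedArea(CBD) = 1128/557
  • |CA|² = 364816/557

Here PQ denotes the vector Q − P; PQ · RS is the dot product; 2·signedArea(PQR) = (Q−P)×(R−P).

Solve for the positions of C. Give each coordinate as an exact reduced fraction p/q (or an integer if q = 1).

1. C_x = 4557/557  [A, D, C are collinear ∩ BC ⟂ AD]
2. C_y = -5906/557  [A, D, C are collinear ∩ BC ⟂ AD]
   → C = (4557/557, -5906/557)

C = (4557/557, -5906/557)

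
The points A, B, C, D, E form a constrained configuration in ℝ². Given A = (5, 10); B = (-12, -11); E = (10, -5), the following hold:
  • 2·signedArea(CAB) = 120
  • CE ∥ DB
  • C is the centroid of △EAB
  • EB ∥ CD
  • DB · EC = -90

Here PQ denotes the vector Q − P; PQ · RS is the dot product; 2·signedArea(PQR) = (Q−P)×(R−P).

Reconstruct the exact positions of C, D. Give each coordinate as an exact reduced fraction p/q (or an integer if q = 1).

1. C_x = 1  [C is the centroid of △EAB]
2. C_y = -2  [C is the centroid of △EAB]
   → C = (1, -2)
3. D_x = -21  [CE ∥ DB ∩ EB ∥ CD]
4. D_y = -8  [CE ∥ DB ∩ EB ∥ CD]
   → D = (-21, -8)

C = (1, -2)
D = (-21, -8)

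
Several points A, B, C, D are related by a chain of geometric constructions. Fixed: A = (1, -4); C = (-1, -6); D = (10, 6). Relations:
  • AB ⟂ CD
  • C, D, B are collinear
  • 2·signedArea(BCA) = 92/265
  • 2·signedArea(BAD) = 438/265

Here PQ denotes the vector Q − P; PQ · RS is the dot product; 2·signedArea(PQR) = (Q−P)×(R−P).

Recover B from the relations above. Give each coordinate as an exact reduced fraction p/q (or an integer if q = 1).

B = (241/265, -1038/265)

1. B_x = 241/265  [C, D, B are collinear ∩ AB ⟂ CD]
2. B_y = -1038/265  [C, D, B are collinear ∩ AB ⟂ CD]
   → B = (241/265, -1038/265)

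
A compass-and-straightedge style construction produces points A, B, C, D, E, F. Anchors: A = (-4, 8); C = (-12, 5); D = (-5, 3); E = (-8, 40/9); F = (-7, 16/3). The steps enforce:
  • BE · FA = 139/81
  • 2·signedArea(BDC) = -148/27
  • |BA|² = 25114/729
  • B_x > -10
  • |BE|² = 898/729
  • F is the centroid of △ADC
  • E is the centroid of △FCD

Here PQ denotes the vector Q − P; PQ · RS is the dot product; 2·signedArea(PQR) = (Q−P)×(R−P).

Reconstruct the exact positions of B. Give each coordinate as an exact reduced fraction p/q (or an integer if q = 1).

1. B_x = -9  [2·signedArea(BDC) = -148/27 ∩ BE · FA = 139/81]
2. B_y = 133/27  [2·signedArea(BDC) = -148/27 ∩ BE · FA = 139/81]
   → B = (-9, 133/27)

B = (-9, 133/27)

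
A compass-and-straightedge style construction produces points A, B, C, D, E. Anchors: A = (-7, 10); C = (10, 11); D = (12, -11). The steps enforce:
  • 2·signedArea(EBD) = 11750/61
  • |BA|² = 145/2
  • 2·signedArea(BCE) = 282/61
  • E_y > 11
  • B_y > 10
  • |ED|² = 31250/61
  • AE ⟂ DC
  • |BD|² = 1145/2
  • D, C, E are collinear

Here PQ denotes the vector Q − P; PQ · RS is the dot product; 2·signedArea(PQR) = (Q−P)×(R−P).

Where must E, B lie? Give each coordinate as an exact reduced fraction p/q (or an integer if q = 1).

B = (3/2, 21/2)
E = (607/61, 704/61)

1. E_x = 607/61  [D, C, E are collinear ∩ AE ⟂ DC]
2. E_y = 704/61  [D, C, E are collinear ∩ AE ⟂ DC]
   → E = (607/61, 704/61)
3. B_x = 3/2  [line -33/61·x + -3/61·y + 81/61 = 0 ∩ |BD|² = 1145/2]
4. B_y = 21/2  [line -33/61·x + -3/61·y + 81/61 = 0 ∩ |BD|² = 1145/2]
   → B = (3/2, 21/2)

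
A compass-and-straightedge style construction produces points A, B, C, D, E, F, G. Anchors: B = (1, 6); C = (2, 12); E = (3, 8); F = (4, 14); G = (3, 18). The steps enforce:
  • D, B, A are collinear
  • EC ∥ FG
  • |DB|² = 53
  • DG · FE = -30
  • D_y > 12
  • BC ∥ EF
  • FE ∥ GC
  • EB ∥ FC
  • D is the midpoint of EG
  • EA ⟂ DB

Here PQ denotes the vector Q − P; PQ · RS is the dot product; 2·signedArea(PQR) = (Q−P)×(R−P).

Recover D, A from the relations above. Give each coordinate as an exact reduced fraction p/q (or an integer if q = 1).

A = (89/53, 444/53)
D = (3, 13)

1. D_x = 3  [D is the midpoint of EG]
2. D_y = 13  [D is the midpoint of EG]
   → D = (3, 13)
3. A_x = 89/53  [D, B, A are collinear ∩ EA ⟂ DB]
4. A_y = 444/53  [D, B, A are collinear ∩ EA ⟂ DB]
   → A = (89/53, 444/53)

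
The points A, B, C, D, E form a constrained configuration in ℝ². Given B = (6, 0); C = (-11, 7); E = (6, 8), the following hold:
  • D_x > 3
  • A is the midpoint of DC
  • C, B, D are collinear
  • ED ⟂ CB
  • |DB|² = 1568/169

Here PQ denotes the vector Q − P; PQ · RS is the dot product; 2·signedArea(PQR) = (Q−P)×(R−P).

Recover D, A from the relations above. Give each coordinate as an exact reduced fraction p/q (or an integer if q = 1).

1. D_x = 538/169  [C, B, D are collinear ∩ ED ⟂ CB]
2. D_y = 196/169  [C, B, D are collinear ∩ ED ⟂ CB]
   → D = (538/169, 196/169)
3. A_x = -1321/338  [A is the midpoint of DC]
4. A_y = 1379/338  [A is the midpoint of DC]
   → A = (-1321/338, 1379/338)

A = (-1321/338, 1379/338)
D = (538/169, 196/169)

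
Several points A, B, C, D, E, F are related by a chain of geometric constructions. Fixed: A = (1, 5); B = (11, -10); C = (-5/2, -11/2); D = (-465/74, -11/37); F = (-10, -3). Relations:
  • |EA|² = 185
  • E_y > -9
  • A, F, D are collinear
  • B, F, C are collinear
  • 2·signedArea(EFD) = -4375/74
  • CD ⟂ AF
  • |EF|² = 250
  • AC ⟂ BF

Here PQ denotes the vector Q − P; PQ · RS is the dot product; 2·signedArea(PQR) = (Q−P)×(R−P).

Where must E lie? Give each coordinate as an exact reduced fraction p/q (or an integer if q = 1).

E = (5, -8)

1. E_x = 5  [line -100/37·x + 275/74·y + 1600/37 = 0 ∩ |EF|² = 250]
2. E_y = -8  [line -100/37·x + 275/74·y + 1600/37 = 0 ∩ |EF|² = 250]
   → E = (5, -8)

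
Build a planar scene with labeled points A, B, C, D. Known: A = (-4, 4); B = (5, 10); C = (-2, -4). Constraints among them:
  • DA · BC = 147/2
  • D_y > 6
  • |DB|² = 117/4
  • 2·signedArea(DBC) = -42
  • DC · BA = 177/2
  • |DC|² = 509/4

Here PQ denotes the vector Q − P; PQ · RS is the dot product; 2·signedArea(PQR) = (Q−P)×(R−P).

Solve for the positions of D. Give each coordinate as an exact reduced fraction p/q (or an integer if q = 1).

D = (1/2, 7)

1. D_x = 1/2  [DC · BA = 177/2 ∩ DA · BC = 147/2]
2. D_y = 7  [DC · BA = 177/2 ∩ DA · BC = 147/2]
   → D = (1/2, 7)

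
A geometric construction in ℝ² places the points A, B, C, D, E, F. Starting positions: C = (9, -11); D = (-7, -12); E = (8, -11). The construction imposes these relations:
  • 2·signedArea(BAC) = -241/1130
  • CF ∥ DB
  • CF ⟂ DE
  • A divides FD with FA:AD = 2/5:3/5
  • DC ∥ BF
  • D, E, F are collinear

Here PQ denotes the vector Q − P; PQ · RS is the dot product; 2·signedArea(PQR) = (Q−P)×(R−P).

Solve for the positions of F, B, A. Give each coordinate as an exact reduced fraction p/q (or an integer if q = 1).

A = (587/226, -12837/1130)
B = (-1583/226, -2697/226)
F = (2033/226, -2471/226)

1. F_x = 2033/226  [D, E, F are collinear ∩ CF ⟂ DE]
2. F_y = -2471/226  [D, E, F are collinear ∩ CF ⟂ DE]
   → F = (2033/226, -2471/226)
3. B_x = -1583/226  [DC ∥ BF ∩ CF ∥ DB]
4. B_y = -2697/226  [DC ∥ BF ∩ CF ∥ DB]
   → B = (-1583/226, -2697/226)
5. A_x = 587/226  [A divides FD with FA:AD = 2/5:3/5]
6. A_y = -12837/1130  [A divides FD with FA:AD = 2/5:3/5]
   → A = (587/226, -12837/1130)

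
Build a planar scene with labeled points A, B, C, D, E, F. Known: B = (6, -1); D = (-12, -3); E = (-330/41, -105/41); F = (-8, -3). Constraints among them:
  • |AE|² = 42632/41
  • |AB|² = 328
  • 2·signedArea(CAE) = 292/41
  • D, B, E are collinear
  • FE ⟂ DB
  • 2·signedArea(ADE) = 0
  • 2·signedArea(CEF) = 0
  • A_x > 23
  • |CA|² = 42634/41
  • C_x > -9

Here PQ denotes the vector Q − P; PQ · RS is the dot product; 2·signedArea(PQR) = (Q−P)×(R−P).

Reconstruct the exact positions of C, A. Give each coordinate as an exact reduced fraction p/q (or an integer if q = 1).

1. A_x = 24  [line -18/41·x + 162/41·y + 270/41 = 0 ∩ |AE|² = 42632/41]
2. A_y = 1  [line -18/41·x + 162/41·y + 270/41 = 0 ∩ |AE|² = 42632/41]
   → A = (24, 1)
3. C_x = -329/41  [2·signedArea(CEF) = 0 ∩ 2·signedArea(CAE) = 292/41]
4. C_y = -114/41  [2·signedArea(CEF) = 0 ∩ 2·signedArea(CAE) = 292/41]
   → C = (-329/41, -114/41)

A = (24, 1)
C = (-329/41, -114/41)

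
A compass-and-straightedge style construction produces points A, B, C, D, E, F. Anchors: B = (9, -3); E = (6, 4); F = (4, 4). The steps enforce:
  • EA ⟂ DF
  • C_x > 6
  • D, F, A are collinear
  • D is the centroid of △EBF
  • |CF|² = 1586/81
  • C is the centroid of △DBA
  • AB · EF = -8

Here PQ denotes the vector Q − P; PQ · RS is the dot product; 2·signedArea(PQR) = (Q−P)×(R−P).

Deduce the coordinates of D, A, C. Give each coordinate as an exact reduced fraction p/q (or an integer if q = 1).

A = (5, 3)
C = (61/9, 5/9)
D = (19/3, 5/3)

1. D_x = 19/3  [D is the centroid of △EBF]
2. D_y = 5/3  [D is the centroid of △EBF]
   → D = (19/3, 5/3)
3. A_x = 5  [D, F, A are collinear ∩ EA ⟂ DF]
4. A_y = 3  [D, F, A are collinear ∩ EA ⟂ DF]
   → A = (5, 3)
5. C_x = 61/9  [C is the centroid of △DBA]
6. C_y = 5/9  [C is the centroid of △DBA]
   → C = (61/9, 5/9)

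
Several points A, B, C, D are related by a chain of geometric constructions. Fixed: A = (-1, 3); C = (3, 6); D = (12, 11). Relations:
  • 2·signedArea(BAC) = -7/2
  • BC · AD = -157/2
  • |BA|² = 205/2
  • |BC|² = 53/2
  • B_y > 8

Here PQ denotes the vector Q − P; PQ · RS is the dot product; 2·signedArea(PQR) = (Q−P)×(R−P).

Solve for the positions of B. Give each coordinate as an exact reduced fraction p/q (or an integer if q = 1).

1. B_x = 15/2  [BC · AD = -157/2 ∩ 2·signedArea(BAC) = -7/2]
2. B_y = 17/2  [BC · AD = -157/2 ∩ 2·signedArea(BAC) = -7/2]
   → B = (15/2, 17/2)

B = (15/2, 17/2)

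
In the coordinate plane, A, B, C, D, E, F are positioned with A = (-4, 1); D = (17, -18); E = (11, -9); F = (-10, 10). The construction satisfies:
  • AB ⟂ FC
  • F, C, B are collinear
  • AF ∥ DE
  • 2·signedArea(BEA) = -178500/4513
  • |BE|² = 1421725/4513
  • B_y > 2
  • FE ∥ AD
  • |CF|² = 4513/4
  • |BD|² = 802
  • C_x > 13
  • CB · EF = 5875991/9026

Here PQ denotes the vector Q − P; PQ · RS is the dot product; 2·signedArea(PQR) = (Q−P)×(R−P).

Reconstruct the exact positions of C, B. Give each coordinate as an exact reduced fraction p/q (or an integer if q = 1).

1. B_x = -11002/4513  [line -10·x + -15·y + 65675/4513 = 0 ∩ |BE|² = 1421725/4513]
2. B_y = 11713/4513  [line -10·x + -15·y + 65675/4513 = 0 ∩ |BE|² = 1421725/4513]
   → B = (-11002/4513, 11713/4513)
3. C_x = 14  [CB · EF = 5875991/9026 ∩ F, C, B are collinear]
4. C_y = -27/2  [CB · EF = 5875991/9026 ∩ F, C, B are collinear]
   → C = (14, -27/2)

B = (-11002/4513, 11713/4513)
C = (14, -27/2)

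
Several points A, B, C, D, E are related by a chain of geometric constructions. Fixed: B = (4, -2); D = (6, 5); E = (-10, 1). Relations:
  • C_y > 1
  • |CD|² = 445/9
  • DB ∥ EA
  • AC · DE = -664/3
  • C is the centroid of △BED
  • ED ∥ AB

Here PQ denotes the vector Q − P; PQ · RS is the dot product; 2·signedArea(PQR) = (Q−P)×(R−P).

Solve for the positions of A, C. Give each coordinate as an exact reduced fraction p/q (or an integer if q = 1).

A = (-12, -6)
C = (0, 4/3)

1. A_x = -12  [ED ∥ AB ∩ DB ∥ EA]
2. A_y = -6  [ED ∥ AB ∩ DB ∥ EA]
   → A = (-12, -6)
3. C_x = 0  [C is the centroid of △BED]
4. C_y = 4/3  [C is the centroid of △BED]
   → C = (0, 4/3)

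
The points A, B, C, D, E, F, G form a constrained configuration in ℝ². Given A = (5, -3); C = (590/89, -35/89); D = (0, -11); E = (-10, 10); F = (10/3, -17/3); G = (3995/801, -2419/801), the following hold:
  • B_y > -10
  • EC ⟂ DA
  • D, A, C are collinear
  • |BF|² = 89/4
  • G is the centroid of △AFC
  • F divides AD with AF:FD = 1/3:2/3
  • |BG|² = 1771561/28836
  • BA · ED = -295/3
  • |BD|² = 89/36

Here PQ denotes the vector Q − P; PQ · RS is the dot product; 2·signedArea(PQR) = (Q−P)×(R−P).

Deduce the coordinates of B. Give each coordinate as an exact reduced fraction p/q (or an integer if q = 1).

B = (5/6, -29/3)

1. B_x = 5/6  [line -10·x + 21·y + 634/3 = 0 ∩ |BD|² = 89/36]
2. B_y = -29/3  [line -10·x + 21·y + 634/3 = 0 ∩ |BD|² = 89/36]
   → B = (5/6, -29/3)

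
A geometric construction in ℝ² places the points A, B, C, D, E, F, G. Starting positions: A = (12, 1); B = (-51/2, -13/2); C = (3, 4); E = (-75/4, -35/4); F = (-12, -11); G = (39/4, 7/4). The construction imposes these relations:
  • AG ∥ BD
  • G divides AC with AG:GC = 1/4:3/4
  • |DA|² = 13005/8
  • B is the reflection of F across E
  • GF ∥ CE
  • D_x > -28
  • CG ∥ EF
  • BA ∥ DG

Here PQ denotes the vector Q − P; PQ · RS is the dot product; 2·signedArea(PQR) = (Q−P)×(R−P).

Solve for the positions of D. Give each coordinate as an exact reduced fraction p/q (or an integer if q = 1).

D = (-111/4, -23/4)

1. D_x = -111/4  [BA ∥ DG ∩ AG ∥ BD]
2. D_y = -23/4  [BA ∥ DG ∩ AG ∥ BD]
   → D = (-111/4, -23/4)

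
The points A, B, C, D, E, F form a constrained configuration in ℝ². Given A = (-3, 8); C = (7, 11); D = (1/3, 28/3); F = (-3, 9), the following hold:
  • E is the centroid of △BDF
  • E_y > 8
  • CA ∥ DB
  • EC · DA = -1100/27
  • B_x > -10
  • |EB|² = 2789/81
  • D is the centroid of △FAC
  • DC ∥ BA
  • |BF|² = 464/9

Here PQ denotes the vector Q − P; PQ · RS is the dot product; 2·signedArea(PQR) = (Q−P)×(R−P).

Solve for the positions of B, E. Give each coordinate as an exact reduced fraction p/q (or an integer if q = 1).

1. B_x = -29/3  [DC ∥ BA ∩ CA ∥ DB]
2. B_y = 19/3  [DC ∥ BA ∩ CA ∥ DB]
   → B = (-29/3, 19/3)
3. E_x = -37/9  [E is the centroid of △BDF]
4. E_y = 74/9  [E is the centroid of △BDF]
   → E = (-37/9, 74/9)

B = (-29/3, 19/3)
E = (-37/9, 74/9)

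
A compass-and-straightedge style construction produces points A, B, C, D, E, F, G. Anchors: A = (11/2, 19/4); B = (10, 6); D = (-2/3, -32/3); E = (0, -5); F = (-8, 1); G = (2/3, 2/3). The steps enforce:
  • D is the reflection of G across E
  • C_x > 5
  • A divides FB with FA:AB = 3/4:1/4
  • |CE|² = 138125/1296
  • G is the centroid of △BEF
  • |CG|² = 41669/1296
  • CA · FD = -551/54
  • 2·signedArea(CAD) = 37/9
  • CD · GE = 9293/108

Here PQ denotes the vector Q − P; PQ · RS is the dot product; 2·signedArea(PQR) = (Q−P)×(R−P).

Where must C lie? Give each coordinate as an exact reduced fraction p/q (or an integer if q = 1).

C = (97/18, 137/36)

1. C_x = 97/18  [2·signedArea(CAD) = 37/9 ∩ CD · GE = 9293/108]
2. C_y = 137/36  [2·signedArea(CAD) = 37/9 ∩ CD · GE = 9293/108]
   → C = (97/18, 137/36)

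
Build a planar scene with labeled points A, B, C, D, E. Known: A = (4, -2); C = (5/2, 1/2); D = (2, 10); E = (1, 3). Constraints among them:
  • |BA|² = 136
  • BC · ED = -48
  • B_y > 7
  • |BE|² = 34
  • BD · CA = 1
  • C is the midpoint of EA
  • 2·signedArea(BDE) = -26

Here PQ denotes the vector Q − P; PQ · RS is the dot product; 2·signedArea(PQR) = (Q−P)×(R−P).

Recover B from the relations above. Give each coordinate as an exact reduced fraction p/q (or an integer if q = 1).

B = (-2, 8)

1. B_x = -2  [BD · CA = 1 ∩ 2·signedArea(BDE) = -26]
2. B_y = 8  [BD · CA = 1 ∩ 2·signedArea(BDE) = -26]
   → B = (-2, 8)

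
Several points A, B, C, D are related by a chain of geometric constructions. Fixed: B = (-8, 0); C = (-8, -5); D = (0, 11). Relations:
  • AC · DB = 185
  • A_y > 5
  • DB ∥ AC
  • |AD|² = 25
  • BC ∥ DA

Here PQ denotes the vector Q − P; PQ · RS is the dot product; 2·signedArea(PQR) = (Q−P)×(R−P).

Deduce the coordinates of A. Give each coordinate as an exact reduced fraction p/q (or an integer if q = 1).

A = (0, 6)

1. A_x = 0  [DB ∥ AC ∩ BC ∥ DA]
2. A_y = 6  [DB ∥ AC ∩ BC ∥ DA]
   → A = (0, 6)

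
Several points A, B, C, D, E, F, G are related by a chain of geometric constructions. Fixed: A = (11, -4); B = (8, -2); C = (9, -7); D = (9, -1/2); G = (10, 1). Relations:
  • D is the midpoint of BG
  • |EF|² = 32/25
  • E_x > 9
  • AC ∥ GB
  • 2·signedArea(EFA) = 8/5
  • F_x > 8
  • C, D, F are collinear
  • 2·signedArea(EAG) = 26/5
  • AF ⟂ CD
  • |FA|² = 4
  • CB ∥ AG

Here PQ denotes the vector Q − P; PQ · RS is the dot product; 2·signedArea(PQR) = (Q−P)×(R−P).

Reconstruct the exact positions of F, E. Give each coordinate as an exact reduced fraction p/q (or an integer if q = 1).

E = (49/5, -16/5)
F = (9, -4)

1. F_x = 9  [C, D, F are collinear ∩ AF ⟂ CD]
2. F_y = -4  [C, D, F are collinear ∩ AF ⟂ CD]
   → F = (9, -4)
3. E_x = 49/5  [2·signedArea(EFA) = 8/5 ∩ 2·signedArea(EAG) = 26/5]
4. E_y = -16/5  [2·signedArea(EFA) = 8/5 ∩ 2·signedArea(EAG) = 26/5]
   → E = (49/5, -16/5)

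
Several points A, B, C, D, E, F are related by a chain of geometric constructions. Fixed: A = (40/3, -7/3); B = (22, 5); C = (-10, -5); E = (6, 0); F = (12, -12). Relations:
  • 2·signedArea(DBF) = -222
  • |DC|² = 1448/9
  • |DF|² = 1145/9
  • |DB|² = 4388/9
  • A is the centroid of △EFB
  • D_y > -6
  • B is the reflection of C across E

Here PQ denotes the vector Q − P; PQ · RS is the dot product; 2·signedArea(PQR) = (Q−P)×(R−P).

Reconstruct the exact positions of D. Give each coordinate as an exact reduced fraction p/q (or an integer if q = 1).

1. D_x = 8/3  [line 17·x + -10·y + -102 = 0 ∩ |DF|² = 1145/9]
2. D_y = -17/3  [line 17·x + -10·y + -102 = 0 ∩ |DF|² = 1145/9]
   → D = (8/3, -17/3)

D = (8/3, -17/3)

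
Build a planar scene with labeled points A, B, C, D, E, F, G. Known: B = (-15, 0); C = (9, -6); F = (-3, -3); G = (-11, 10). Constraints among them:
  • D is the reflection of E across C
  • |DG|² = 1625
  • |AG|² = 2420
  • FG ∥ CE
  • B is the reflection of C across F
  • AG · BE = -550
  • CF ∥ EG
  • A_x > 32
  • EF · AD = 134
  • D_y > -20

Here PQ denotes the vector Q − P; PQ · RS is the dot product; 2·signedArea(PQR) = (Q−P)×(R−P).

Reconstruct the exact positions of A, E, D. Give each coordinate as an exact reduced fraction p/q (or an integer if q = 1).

A = (33, -12)
D = (17, -19)
E = (1, 7)

1. E_x = 1  [CF ∥ EG ∩ FG ∥ CE]
2. E_y = 7  [CF ∥ EG ∩ FG ∥ CE]
   → E = (1, 7)
3. D_x = 17  [D is the reflection of E across C]
4. D_y = -19  [D is the reflection of E across C]
   → D = (17, -19)
5. A_x = 33  [AG · BE = -550 ∩ EF · AD = 134]
6. A_y = -12  [AG · BE = -550 ∩ EF · AD = 134]
   → A = (33, -12)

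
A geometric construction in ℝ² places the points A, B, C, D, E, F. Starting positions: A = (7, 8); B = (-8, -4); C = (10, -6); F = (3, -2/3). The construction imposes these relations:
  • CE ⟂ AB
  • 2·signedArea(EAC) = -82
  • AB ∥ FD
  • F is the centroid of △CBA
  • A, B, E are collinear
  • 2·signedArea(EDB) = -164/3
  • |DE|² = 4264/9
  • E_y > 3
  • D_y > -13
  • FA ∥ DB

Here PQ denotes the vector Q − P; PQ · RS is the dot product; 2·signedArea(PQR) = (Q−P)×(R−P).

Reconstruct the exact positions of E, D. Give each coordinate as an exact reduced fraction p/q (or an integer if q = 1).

1. E_x = 2  [A, B, E are collinear ∩ CE ⟂ AB]
2. E_y = 4  [A, B, E are collinear ∩ CE ⟂ AB]
   → E = (2, 4)
3. D_x = -12  [FA ∥ DB ∩ AB ∥ FD]
4. D_y = -38/3  [FA ∥ DB ∩ AB ∥ FD]
   → D = (-12, -38/3)

D = (-12, -38/3)
E = (2, 4)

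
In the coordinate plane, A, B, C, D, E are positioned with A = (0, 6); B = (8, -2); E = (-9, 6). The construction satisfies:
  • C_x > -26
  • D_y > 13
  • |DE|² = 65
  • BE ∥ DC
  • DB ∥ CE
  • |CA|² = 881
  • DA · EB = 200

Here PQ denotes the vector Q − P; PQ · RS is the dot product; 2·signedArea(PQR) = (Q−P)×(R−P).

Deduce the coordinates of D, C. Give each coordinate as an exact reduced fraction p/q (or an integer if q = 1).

C = (-25, 22)
D = (-8, 14)

1. D_x = -8  [line -17·x + 8·y + -248 = 0 ∩ |DE|² = 65]
2. D_y = 14  [line -17·x + 8·y + -248 = 0 ∩ |DE|² = 65]
   → D = (-8, 14)
3. C_x = -25  [DB ∥ CE ∩ BE ∥ DC]
4. C_y = 22  [DB ∥ CE ∩ BE ∥ DC]
   → C = (-25, 22)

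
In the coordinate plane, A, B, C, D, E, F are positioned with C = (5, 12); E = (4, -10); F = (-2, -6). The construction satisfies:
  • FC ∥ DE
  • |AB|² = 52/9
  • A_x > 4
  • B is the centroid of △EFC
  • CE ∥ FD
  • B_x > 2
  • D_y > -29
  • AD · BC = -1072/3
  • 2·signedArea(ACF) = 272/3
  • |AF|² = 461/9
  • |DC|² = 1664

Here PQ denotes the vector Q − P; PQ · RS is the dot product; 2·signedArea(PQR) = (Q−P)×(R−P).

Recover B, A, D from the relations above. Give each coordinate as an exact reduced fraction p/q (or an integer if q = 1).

A = (13/3, -8/3)
B = (7/3, -4/3)
D = (-3, -28)

1. B_x = 7/3  [B is the centroid of △EFC]
2. B_y = -4/3  [B is the centroid of △EFC]
   → B = (7/3, -4/3)
3. A_x = 13/3  [line 18·x + -7·y + -290/3 = 0 ∩ |AF|² = 461/9]
4. A_y = -8/3  [line 18·x + -7·y + -290/3 = 0 ∩ |AF|² = 461/9]
   → A = (13/3, -8/3)
5. D_x = -3  [FC ∥ DE ∩ CE ∥ FD]
6. D_y = -28  [FC ∥ DE ∩ CE ∥ FD]
   → D = (-3, -28)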